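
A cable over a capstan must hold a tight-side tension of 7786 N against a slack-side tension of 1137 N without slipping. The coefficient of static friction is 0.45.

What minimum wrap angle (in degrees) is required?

T₂/T₁ = e^{μβ} → β = ln(T₂/T₁)/μ.
β = ln(7786/1137)/0.45 = 1.924/0.45 = 4.275 rad.
In degrees: β = 4.275 × 180/π = 245°.

β_min ≈ 245°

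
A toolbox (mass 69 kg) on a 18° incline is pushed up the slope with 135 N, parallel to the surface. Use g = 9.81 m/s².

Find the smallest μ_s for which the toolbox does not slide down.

N = m g cos θ = 643.8 N.
Friction must make up the shortfall along the incline: f = m g sin θ − P = 209.2 − 135 = 74.17 N.
At the threshold f = μ_s N, so μ_s,min = 74.17/643.8 = 0.115.

μ_s,min ≈ 0.115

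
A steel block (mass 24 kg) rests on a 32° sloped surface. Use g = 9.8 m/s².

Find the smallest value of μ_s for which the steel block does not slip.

μ_s,min ≈ 0.625

At the slip threshold m g sin θ = μ_s m g cos θ, so μ_s,min = tan θ.
μ_s,min = tan 32° = 0.625.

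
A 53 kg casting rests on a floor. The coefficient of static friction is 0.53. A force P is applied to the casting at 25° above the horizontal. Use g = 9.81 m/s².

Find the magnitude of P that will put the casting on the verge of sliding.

P ≈ 244 N

N = m g − P sin α (the pull lifts the casting).
At impending slip, P cos α = μ_s N = μ_s (m g − P sin α).
Solving: P (cos α + μ_s sin α) = μ_s m g → P = 0.53×520/(cos 25° + 0.53 sin 25°) = 276/1.13 = 244 N.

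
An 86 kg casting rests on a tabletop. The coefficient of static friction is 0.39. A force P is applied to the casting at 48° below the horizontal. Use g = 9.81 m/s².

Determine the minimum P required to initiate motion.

N = m g + P sin α (the push presses the casting into the tabletop).
At impending slip, P cos α = μ_s N = μ_s (m g + P sin α).
Solving: P (cos α − μ_s sin α) = μ_s m g → P = 0.39×844/(cos 48° − 0.39 sin 48°) = 329/0.3793 = 867 N.

P ≈ 867 N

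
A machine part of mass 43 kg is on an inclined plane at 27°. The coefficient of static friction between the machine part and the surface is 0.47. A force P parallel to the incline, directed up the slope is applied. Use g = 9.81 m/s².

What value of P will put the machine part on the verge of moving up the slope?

At impending motion up the slope, friction acts down-slope at its limit: f = μ_s N.
P is parallel to the surface, so N = m g cos θ = 376 N.
Along the incline: P = m g sin θ + μ_s N = 192 + 0.47×376 = 368 N.

P ≈ 368 N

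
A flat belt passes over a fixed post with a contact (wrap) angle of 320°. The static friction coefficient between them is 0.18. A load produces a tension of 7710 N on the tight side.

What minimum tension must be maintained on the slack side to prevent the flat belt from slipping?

T_min ≈ 2820 N

Capstan equation at impending slip: T_tight/T_slack = e^{μβ}.
β = 320° = 5.585 rad; e^{μβ} = e^{0.18×5.585} = 2.733.
T_slack = T_tight / e^{μβ} = 7710 / 2.733 = 2820 N.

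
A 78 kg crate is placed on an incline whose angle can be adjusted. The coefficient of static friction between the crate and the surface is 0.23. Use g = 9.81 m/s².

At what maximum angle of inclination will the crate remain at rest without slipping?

θ_max ≈ 13°

At the slip threshold, m g sin θ = μ_s · m g cos θ, so tan θ = μ_s.
θ_max = arctan(0.23) = 13°.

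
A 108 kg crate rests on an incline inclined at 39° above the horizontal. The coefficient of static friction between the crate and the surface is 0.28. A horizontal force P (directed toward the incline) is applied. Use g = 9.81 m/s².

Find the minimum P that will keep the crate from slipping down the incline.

P_min ≈ 458 N

The crate tends to slide down (tan θ > μ_s), so at the point of impending slip friction acts up-slope at its limit: f = μ_s N.
Perpendicular to the incline: N = m g cos θ + P sin θ.
Along the incline: P cos θ + μ_s N = m g sin θ, i.e. P cos θ + μ_s (m g cos θ + P sin θ) = m g sin θ.
Solving, P (cos θ + μ_s sin θ) = m g (sin θ − μ_s cos θ), so P = 1060×0.4117/0.9534 = 458 N.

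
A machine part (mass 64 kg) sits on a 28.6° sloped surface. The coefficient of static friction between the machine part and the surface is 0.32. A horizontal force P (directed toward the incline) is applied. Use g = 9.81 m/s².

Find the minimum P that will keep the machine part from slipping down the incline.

The machine part tends to slide down (tan θ > μ_s), so at the point of impending slip friction acts up-slope at its limit: f = μ_s N.
Perpendicular to the incline: N = m g cos θ + P sin θ.
Along the incline: P cos θ + μ_s N = m g sin θ, i.e. P cos θ + μ_s (m g cos θ + P sin θ) = m g sin θ.
Solving, P (cos θ + μ_s sin θ) = m g (sin θ − μ_s cos θ), so P = 628×0.1977/1.031 = 120 N.

P_min ≈ 120 N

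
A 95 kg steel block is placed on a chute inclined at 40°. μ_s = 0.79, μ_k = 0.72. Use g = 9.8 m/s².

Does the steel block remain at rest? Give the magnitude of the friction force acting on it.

N = m g cos θ = 713 N.
Down-slope weight component: m g sin θ = 598 N.
μ_s N = 563 N.
598 > 563 N, so it slides; kinetic friction f = μ_k N = 0.72×713 = 513 N.

f ≈ 513 N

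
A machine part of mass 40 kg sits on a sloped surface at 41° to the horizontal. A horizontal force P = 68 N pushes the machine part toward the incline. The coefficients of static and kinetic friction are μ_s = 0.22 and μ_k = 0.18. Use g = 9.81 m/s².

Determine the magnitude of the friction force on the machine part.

f ≈ 61.3 N (up the incline)

Normal direction: N = m g cos θ + P sin θ = 340.8 N.
Along the incline, the net driving force (taking up-slope positive) is P cos θ − m g sin θ = 51.32 − 257.4 = -206.1 N, so equilibrium requires friction f = 206.1 N (up-slope).
The limit of static friction is μ_s N = 74.97 N.
The required 206.1 N exceeds the static limit, so the machine part slides down-slope and f = μ_k N = 0.18×340.8 = 61.3 N.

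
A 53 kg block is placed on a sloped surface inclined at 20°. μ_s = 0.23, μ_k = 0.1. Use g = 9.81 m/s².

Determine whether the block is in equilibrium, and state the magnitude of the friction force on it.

f ≈ 48.9 N

N = m g cos θ = 489 N.
Down-slope weight component: m g sin θ = 178 N.
μ_s N = 112 N.
178 > 112 N, so it slides; kinetic friction f = μ_k N = 0.1×489 = 48.9 N.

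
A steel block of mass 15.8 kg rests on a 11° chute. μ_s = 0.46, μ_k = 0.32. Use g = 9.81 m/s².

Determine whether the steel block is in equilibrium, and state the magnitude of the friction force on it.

f ≈ 29.6 N

N = m g cos θ = 152 N.
Down-slope weight component: m g sin θ = 29.6 N.
μ_s N = 70 N.
29.6 ≤ 70 N, so it stays put; friction = 29.6 N.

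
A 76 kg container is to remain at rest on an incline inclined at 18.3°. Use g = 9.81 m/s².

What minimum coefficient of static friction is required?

At the slip threshold m g sin θ = μ_s m g cos θ, so μ_s,min = tan θ.
μ_s,min = tan 18.3° = 0.331.

μ_s,min ≈ 0.331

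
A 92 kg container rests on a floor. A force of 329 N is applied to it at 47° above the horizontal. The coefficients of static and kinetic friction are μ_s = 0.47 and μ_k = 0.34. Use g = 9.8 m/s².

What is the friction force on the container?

f ≈ 224 N

The vertical component of P reduces the normal force: N = m g − P sin α = 901.6 − 240.6 = 661 N.
Horizontally, friction must balance P cos α = 224.4 N.
μ_s N = 0.47 × 661 = 310.7 N.
224.4 ≤ 310.7 N → static; friction equals the required 224 N.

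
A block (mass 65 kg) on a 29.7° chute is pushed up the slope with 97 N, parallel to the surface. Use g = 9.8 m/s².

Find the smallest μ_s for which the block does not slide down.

N = m g cos θ = 553.3 N.
Friction must make up the shortfall along the incline: f = m g sin θ − P = 315.6 − 97 = 218.6 N.
At the threshold f = μ_s N, so μ_s,min = 218.6/553.3 = 0.395.

μ_s,min ≈ 0.395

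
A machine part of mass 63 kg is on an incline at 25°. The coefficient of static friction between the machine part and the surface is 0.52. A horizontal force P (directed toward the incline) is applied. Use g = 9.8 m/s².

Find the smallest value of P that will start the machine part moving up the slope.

P ≈ 804 N

At impending motion up the slope, friction acts down-slope at its limit: f = μ_s N.
Perpendicular to the incline: N = m g cos θ + P sin θ.
Along the incline: P cos θ = m g sin θ + μ_s N = m g sin θ + μ_s (m g cos θ + P sin θ).
Solving, P (cos θ − μ_s sin θ) = m g (sin θ + μ_s cos θ), so P = 63×9.8×(sin 25° + 0.52 cos 25°)/(cos 25° − 0.52 sin 25°) = 617×0.8939/0.6865 = 804 N.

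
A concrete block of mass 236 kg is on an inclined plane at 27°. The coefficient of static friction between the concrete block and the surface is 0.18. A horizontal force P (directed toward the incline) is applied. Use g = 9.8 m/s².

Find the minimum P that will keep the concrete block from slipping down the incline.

The concrete block tends to slide down (tan θ > μ_s), so at the point of impending slip friction acts up-slope at its limit: f = μ_s N.
Perpendicular to the incline: N = m g cos θ + P sin θ.
Along the incline: P cos θ + μ_s N = m g sin θ, i.e. P cos θ + μ_s (m g cos θ + P sin θ) = m g sin θ.
Solving, P (cos θ + μ_s sin θ) = m g (sin θ − μ_s cos θ), so P = 2310×0.2936/0.9727 = 698 N.

P_min ≈ 698 N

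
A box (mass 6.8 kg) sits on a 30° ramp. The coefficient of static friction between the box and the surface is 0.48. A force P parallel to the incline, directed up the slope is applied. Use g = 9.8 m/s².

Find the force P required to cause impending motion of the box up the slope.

P ≈ 61 N

At impending motion up the slope, friction acts down-slope at its limit: f = μ_s N.
P is parallel to the surface, so N = m g cos θ = 57.7 N.
Along the incline: P = m g sin θ + μ_s N = 33.3 + 0.48×57.7 = 61 N.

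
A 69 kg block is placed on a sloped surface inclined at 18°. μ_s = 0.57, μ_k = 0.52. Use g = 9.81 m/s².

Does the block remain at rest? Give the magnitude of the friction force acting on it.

N = m g cos θ = 644 N.
Down-slope weight component: m g sin θ = 209 N.
μ_s N = 367 N.
209 ≤ 367 N, so it stays put; friction = 209 N.

f ≈ 209 N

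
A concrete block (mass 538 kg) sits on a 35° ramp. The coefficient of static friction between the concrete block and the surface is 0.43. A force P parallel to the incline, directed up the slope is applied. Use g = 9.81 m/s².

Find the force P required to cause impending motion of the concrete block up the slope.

P ≈ 4890 N

At impending motion up the slope, friction acts down-slope at its limit: f = μ_s N.
P is parallel to the surface, so N = m g cos θ = 4320 N.
Along the incline: P = m g sin θ + μ_s N = 3030 + 0.43×4320 = 4890 N.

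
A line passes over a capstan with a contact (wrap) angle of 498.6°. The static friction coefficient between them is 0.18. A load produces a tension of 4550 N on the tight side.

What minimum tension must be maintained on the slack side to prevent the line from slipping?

T_min ≈ 950 N

Capstan equation at impending slip: T_tight/T_slack = e^{μβ}.
β = 498.6° = 8.702 rad; e^{μβ} = e^{0.18×8.702} = 4.789.
T_slack = T_tight / e^{μβ} = 4550 / 4.789 = 950 N.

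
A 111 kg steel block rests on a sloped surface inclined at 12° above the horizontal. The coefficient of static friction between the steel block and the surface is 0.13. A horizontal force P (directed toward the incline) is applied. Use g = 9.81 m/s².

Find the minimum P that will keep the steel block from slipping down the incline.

P_min ≈ 87.5 N

The steel block tends to slide down (tan θ > μ_s), so at the point of impending slip friction acts up-slope at its limit: f = μ_s N.
Perpendicular to the incline: N = m g cos θ + P sin θ.
Along the incline: P cos θ + μ_s N = m g sin θ, i.e. P cos θ + μ_s (m g cos θ + P sin θ) = m g sin θ.
Solving, P (cos θ + μ_s sin θ) = m g (sin θ − μ_s cos θ), so P = 1090×0.08075/1.005 = 87.5 N.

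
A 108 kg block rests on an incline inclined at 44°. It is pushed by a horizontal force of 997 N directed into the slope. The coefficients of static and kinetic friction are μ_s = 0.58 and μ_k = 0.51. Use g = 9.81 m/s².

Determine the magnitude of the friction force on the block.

f ≈ 18.8 N (up the incline)

The horizontal push has a component P sin θ into the surface, so N = m g cos θ + P sin θ = 762.1 + 692.6 = 1455 N.
Parallel to the incline: P cos θ − m g sin θ = 717.2 − 736 = -18.79 N; the friction needed to balance this is 18.79 N acting up the slope.
Maximum static friction: μ_s N = 0.58 × 1455 = 843.7 N.
Since 18.79 N is within the 843.7 N limit, the block stays put and friction is exactly 18.8 N.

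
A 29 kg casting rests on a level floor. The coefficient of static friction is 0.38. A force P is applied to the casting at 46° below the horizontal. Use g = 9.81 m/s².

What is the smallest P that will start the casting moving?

P ≈ 257 N

N = m g + P sin α (the push presses the casting into the level floor).
At impending slip, P cos α = μ_s N = μ_s (m g + P sin α).
Solving: P (cos α − μ_s sin α) = μ_s m g → P = 0.38×284/(cos 46° − 0.38 sin 46°) = 108/0.4213 = 257 N.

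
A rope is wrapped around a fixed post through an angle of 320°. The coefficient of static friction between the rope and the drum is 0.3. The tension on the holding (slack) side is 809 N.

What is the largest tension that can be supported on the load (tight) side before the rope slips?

At impending slip the capstan equation gives T₂/T₁ = e^{μβ} with β in radians.
β = 320° × π/180 = 5.585 rad.
e^{μβ} = e^{0.3×5.585} = 5.342.
T₂ = T₁ · e^{μβ} = 809 × 5.342 = 4320 N.

T_max ≈ 4320 N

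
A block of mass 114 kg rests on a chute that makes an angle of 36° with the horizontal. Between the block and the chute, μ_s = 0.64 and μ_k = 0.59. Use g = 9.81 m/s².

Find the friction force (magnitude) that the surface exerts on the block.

Perpendicular to the surface, N = m g cos θ = 114·9.81·cos 36° = 904.8 N.
Along the slope the weight component is m g sin θ = 657.3 N; friction must supply exactly this, acting up-slope.
The static-friction ceiling is μ_s N = 0.64 × 904.8 = 579 N.
|657.3| exceeds 579 N, so the block slips down-slope; friction is kinetic, f = μ_k N = 0.59×904.8 = 534 N.

f ≈ 534 N (up the incline)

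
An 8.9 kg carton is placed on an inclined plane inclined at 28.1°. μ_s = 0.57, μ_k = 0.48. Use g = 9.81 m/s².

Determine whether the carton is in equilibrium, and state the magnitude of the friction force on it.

f ≈ 41.1 N

N = m g cos θ = 77 N.
Down-slope weight component: m g sin θ = 41.1 N.
μ_s N = 43.9 N.
41.1 ≤ 43.9 N, so it stays put; friction = 41.1 N.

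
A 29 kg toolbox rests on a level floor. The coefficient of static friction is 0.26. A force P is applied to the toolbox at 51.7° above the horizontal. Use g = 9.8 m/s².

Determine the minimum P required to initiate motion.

P ≈ 89.7 N

N = m g − P sin α (the pull lifts the toolbox).
At impending slip, P cos α = μ_s N = μ_s (m g − P sin α).
Solving: P (cos α + μ_s sin α) = μ_s m g → P = 0.26×284/(cos 51.7° + 0.26 sin 51.7°) = 73.9/0.8238 = 89.7 N.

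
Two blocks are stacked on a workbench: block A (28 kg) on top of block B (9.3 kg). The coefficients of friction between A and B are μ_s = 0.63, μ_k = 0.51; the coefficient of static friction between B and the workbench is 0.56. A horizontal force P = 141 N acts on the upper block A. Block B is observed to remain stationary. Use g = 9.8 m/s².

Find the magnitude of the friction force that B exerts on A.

Between the blocks, N₁ = m_A g = 274.4 N.
So the A–B interface can sustain at most μ_s N₁ = 172.9 N of static friction.
Since P = 141 N ≤ 172.9 N, A does not slip on B; friction on A equals P = 141 N.
B experiences an equal 141 N forward from A (third law). B is in equilibrium, so the floor supplies f₂ = 141 N of static friction (limit μ_s(m_A+m_B)g = 204.7 N, not exceeded).

f ≈ 141 N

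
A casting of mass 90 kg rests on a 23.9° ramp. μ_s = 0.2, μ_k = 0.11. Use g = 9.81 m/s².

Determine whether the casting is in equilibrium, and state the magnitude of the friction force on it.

N = m g cos θ = 807 N.
Down-slope weight component: m g sin θ = 358 N.
μ_s N = 161 N.
358 > 161 N, so it slides; kinetic friction f = μ_k N = 0.11×807 = 88.8 N.

f ≈ 88.8 N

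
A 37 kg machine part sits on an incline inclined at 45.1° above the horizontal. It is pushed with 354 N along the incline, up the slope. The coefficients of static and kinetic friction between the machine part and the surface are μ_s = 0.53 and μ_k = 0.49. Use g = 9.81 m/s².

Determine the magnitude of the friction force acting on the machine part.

f ≈ 96.9 N (down the incline)

Normal force: N = m g cos θ = 37 × 9.81 × cos 45.1° = 256.2 N.
Parallel to the incline, ΣF = 0 gives f = m g sin θ − P = 257.1 − 354 = -96.89 N (up-slope positive).
The static-friction ceiling is μ_s N = 0.53 × 256.2 = 135.8 N.
Since |-96.89| ≤ 135.8 N, no slip — friction simply equals what equilibrium demands.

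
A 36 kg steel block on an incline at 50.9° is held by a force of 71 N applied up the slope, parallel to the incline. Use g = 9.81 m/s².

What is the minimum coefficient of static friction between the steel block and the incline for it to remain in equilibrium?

N = m g cos θ = 222.7 N.
Friction must make up the shortfall along the incline: f = m g sin θ − P = 274.1 − 71 = 203.1 N.
At the threshold f = μ_s N, so μ_s,min = 203.1/222.7 = 0.912.

μ_s,min ≈ 0.912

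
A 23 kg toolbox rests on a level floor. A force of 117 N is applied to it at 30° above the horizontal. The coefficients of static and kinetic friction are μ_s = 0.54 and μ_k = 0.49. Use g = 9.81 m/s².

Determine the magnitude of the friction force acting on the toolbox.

f ≈ 81.9 N

N = m g − P sin α = 225.6 − 117×sin 30° = 167.1 N.
Horizontally, friction must balance P cos α = 101.3 N.
μ_s N = 0.54 × 167.1 = 90.25 N.
101.3 > 90.25 N → the toolbox slides; f = μ_k N = 0.49×167.1 = 81.9 N.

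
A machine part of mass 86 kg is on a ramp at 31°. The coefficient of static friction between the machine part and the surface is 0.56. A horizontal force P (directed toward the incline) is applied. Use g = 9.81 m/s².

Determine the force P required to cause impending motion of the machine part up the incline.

P ≈ 1480 N

At impending motion up the slope, friction acts down-slope at its limit: f = μ_s N.
Perpendicular to the incline: N = m g cos θ + P sin θ.
Along the incline: P cos θ = m g sin θ + μ_s N = m g sin θ + μ_s (m g cos θ + P sin θ).
Solving, P (cos θ − μ_s sin θ) = m g (sin θ + μ_s cos θ), so P = 86×9.81×(sin 31° + 0.56 cos 31°)/(cos 31° − 0.56 sin 31°) = 844×0.9951/0.5687 = 1480 N.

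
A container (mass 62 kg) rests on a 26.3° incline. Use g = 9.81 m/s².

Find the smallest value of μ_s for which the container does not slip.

At the slip threshold m g sin θ = μ_s m g cos θ, so μ_s,min = tan θ.
μ_s,min = tan 26.3° = 0.494.

μ_s,min ≈ 0.494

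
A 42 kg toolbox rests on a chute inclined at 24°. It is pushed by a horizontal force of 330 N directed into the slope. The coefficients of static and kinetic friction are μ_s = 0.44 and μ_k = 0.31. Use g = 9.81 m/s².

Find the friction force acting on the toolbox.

The horizontal push has a component P sin θ into the surface, so N = m g cos θ + P sin θ = 376.4 + 134.2 = 510.6 N.
Parallel to the incline: P cos θ − m g sin θ = 301.5 − 167.6 = 133.9 N; the friction needed to balance this is 133.9 N acting down the slope.
The limit of static friction is μ_s N = 224.7 N.
Since 133.9 N is within the 224.7 N limit, the toolbox stays put and friction is exactly 134 N.

f ≈ 134 N (down the incline)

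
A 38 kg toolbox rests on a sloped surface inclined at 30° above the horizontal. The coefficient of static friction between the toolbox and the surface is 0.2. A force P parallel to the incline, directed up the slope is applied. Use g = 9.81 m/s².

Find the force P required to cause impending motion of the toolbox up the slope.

P ≈ 251 N

At impending motion up the slope, friction acts down-slope at its limit: f = μ_s N.
P is parallel to the surface, so N = m g cos θ = 323 N.
Along the incline: P = m g sin θ + μ_s N = 186 + 0.2×323 = 251 N.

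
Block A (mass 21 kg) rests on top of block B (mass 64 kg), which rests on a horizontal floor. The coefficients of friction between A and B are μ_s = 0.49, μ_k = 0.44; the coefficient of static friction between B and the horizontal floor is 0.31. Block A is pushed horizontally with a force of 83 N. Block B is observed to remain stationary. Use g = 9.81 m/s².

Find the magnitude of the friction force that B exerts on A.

Between the blocks, N₁ = m_A g = 206 N.
So the A–B interface can sustain at most μ_s N₁ = 100.9 N of static friction.
P = 83 N is within that limit, so A and B move together (both at rest); the A–B friction is simply f₁ = P = 83 N.
B experiences an equal 83 N forward from A (third law). B is in equilibrium, so the floor supplies f₂ = 83 N of static friction (limit μ_s(m_A+m_B)g = 258.5 N, not exceeded).

f ≈ 83 N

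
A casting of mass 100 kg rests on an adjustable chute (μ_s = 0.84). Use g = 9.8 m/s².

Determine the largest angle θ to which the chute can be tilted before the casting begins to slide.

θ_max ≈ 40°

At the slip threshold, m g sin θ = μ_s · m g cos θ, so tan θ = μ_s.
θ_max = arctan(0.84) = 40°.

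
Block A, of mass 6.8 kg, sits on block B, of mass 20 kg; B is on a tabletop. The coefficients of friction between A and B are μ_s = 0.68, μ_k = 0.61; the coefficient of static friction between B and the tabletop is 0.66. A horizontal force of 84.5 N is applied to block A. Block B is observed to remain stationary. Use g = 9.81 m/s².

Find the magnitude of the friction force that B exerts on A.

f ≈ 40.7 N

The normal force B exerts on A is simply A's weight, N₁ = 66.71 N.
Maximum static friction on A from B: μ_s N₁ = 0.68×66.71 = 45.36 N.
Since P = 84.5 N > 45.36 N, A slides on B; the A–B friction is kinetic: f₁ = μ_k N₁ = 0.61×66.71 = 40.7 N.
B experiences an equal 40.7 N forward from A (third law). B is in equilibrium, so the floor supplies f₂ = 40.7 N of static friction (limit μ_s(m_A+m_B)g = 173.5 N, not exceeded).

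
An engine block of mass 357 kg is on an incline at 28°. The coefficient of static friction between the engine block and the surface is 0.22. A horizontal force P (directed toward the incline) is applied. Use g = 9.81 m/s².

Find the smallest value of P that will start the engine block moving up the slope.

At impending motion up the slope, friction acts down-slope at its limit: f = μ_s N.
Perpendicular to the incline: N = m g cos θ + P sin θ.
Along the incline: P cos θ = m g sin θ + μ_s N = m g sin θ + μ_s (m g cos θ + P sin θ).
Solving, P (cos θ − μ_s sin θ) = m g (sin θ + μ_s cos θ), so P = 357×9.81×(sin 28° + 0.22 cos 28°)/(cos 28° − 0.22 sin 28°) = 3500×0.6637/0.7797 = 2980 N.

P ≈ 2980 N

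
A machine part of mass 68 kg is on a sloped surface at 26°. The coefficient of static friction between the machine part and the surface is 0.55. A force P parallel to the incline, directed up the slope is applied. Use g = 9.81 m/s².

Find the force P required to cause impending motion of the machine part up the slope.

P ≈ 622 N

At impending motion up the slope, friction acts down-slope at its limit: f = μ_s N.
P is parallel to the surface, so N = m g cos θ = 600 N.
Along the incline: P = m g sin θ + μ_s N = 292 + 0.55×600 = 622 N.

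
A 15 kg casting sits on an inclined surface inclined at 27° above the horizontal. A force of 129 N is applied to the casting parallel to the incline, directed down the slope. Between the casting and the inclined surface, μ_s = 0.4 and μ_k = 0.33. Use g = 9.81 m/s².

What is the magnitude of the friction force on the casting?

Normal force: N = m g cos θ = 15 × 9.81 × cos 27° = 131.1 N.
Parallel to the incline, ΣF = 0 gives f = m g sin θ + P = 66.8 + 129 = 195.8 N (up-slope positive).
Static friction can supply at most μ_s N = 52.44 N.
Since |195.8| > 52.44 N, static friction cannot hold it; the casting slides down the incline and kinetic friction applies: f = μ_k N = 0.33 × 131.1 = 43.3 N.

f ≈ 43.3 N (up the incline)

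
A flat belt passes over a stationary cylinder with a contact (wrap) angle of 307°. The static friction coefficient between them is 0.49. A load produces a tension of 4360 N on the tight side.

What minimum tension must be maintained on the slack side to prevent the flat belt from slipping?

Capstan equation at impending slip: T_tight/T_slack = e^{μβ}.
β = 307° = 5.358 rad; e^{μβ} = e^{0.49×5.358} = 13.81.
T_slack = T_tight / e^{μβ} = 4360 / 13.81 = 316 N.

T_min ≈ 316 N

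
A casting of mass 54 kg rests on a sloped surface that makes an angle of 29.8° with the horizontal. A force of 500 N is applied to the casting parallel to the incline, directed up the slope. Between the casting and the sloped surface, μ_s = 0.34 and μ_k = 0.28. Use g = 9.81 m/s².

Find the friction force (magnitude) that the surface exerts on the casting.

f ≈ 129 N (down the incline)

Normal force: N = m g cos θ = 54 × 9.81 × cos 29.8° = 459.7 N.
The friction needed for equilibrium is m g sin θ − P = 263.3 − 500 = -236.7 N, measured positive up-slope.
The static-friction ceiling is μ_s N = 0.34 × 459.7 = 156.3 N.
Since |-236.7| > 156.3 N, static friction cannot hold it; the casting slides up the incline and kinetic friction applies: f = μ_k N = 0.28 × 459.7 = 129 N.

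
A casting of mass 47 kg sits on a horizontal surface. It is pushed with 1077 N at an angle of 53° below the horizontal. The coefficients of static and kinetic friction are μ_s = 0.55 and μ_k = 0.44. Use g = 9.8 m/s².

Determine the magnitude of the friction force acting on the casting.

f ≈ 648 N

Vertical equilibrium gives N = m g + P sin α = 1321 N.
Horizontally, friction must balance P cos α = 648.2 N.
The static-friction limit is μ_s N = 726.4 N.
Since 648.2 N does not exceed the limit, the casting stays at rest and f = 648 N.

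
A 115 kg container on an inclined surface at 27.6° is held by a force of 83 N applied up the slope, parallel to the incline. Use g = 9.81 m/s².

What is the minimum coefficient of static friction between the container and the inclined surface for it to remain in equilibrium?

N = m g cos θ = 999.8 N.
Friction must make up the shortfall along the incline: f = m g sin θ − P = 522.7 − 83 = 439.7 N.
At the threshold f = μ_s N, so μ_s,min = 439.7/999.8 = 0.44.

μ_s,min ≈ 0.44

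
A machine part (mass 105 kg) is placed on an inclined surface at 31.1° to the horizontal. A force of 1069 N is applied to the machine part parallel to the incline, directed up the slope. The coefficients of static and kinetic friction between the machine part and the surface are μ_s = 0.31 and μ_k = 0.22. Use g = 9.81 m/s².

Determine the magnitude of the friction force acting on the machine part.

Normal force: N = m g cos θ = 105 × 9.81 × cos 31.1° = 882 N.
For equilibrium along the incline the friction force must supply f = m g sin θ − P = 532.1 − 1069 = -536.9 N (positive meaning up-slope).
Static friction can supply at most μ_s N = 273.4 N.
Since |-536.9| > 273.4 N, static friction cannot hold it; the machine part slides up the incline and kinetic friction applies: f = μ_k N = 0.22 × 882 = 194 N.

f ≈ 194 N (down the incline)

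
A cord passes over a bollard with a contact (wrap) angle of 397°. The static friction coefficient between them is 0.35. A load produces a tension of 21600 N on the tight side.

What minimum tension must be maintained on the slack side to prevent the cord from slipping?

T_min ≈ 1910 N

Capstan equation at impending slip: T_tight/T_slack = e^{μβ}.
β = 397° = 6.929 rad; e^{μβ} = e^{0.35×6.929} = 11.3.
T_slack = T_tight / e^{μβ} = 21600 / 11.3 = 1910 N.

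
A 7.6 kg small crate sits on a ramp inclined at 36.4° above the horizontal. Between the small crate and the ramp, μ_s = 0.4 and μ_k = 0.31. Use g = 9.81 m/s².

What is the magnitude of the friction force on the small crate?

Perpendicular to the surface, N = m g cos θ = 7.6·9.81·cos 36.4° = 60.01 N.
For equilibrium along the incline, friction must balance the weight component: f = m g sin θ = 44.24 N up the slope.
Maximum static friction available: μ_s N = 0.4 × 60.01 = 24 N.
Since |44.24| > 24 N, static friction cannot hold it; the small crate slides down the incline and kinetic friction applies: f = μ_k N = 0.31 × 60.01 = 18.6 N.

f ≈ 18.6 N (up the incline)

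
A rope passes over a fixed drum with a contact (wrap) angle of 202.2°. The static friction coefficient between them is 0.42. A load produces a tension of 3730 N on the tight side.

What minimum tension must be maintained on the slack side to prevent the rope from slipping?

Capstan equation at impending slip: T_tight/T_slack = e^{μβ}.
β = 202.2° = 3.529 rad; e^{μβ} = e^{0.42×3.529} = 4.403.
T_slack = T_tight / e^{μβ} = 3730 / 4.403 = 847 N.

T_min ≈ 847 N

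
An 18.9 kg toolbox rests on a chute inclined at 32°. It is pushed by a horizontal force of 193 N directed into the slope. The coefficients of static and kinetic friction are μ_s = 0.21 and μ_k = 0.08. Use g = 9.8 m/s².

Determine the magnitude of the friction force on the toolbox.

Resolve perpendicular to the incline: N = m g cos θ + P sin θ = 18.9×9.8×cos 32° + 193×sin 32° = 259.3 N.
Along the incline, the net driving force (taking up-slope positive) is P cos θ − m g sin θ = 163.7 − 98.15 = 65.52 N, so equilibrium requires friction f = -65.52 N (down-slope).
Maximum static friction: μ_s N = 0.21 × 259.3 = 54.46 N.
|f_req| = 65.52 > 54.46 N → the toolbox slides up the incline; f = μ_k N = 0.08 × 259.3 = 20.7 N.

f ≈ 20.7 N (down the incline)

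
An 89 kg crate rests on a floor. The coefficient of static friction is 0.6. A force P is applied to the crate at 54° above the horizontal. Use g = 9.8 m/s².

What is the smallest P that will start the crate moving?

P ≈ 488 N

N = m g − P sin α (the pull lifts the crate).
At impending slip, P cos α = μ_s N = μ_s (m g − P sin α).
Solving: P (cos α + μ_s sin α) = μ_s m g → P = 0.6×872/(cos 54° + 0.6 sin 54°) = 523/1.073 = 488 N.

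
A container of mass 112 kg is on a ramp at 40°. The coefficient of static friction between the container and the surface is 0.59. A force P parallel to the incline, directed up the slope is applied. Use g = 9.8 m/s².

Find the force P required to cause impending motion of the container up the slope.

P ≈ 1200 N

At impending motion up the slope, friction acts down-slope at its limit: f = μ_s N.
P is parallel to the surface, so N = m g cos θ = 841 N.
Along the incline: P = m g sin θ + μ_s N = 706 + 0.59×841 = 1200 N.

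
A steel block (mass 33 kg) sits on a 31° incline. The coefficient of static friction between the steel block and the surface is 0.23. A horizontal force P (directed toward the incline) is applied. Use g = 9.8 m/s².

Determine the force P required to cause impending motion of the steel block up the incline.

P ≈ 312 N

At impending motion up the slope, friction acts down-slope at its limit: f = μ_s N.
Perpendicular to the incline: N = m g cos θ + P sin θ.
Along the incline: P cos θ = m g sin θ + μ_s N = m g sin θ + μ_s (m g cos θ + P sin θ).
Solving, P (cos θ − μ_s sin θ) = m g (sin θ + μ_s cos θ), so P = 33×9.8×(sin 31° + 0.23 cos 31°)/(cos 31° − 0.23 sin 31°) = 323×0.7122/0.7387 = 312 N.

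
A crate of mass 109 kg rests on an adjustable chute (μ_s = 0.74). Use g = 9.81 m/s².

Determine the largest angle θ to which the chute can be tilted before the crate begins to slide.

θ_max ≈ 36.5°

At the slip threshold, m g sin θ = μ_s · m g cos θ, so tan θ = μ_s.
θ_max = arctan(0.74) = 36.5°.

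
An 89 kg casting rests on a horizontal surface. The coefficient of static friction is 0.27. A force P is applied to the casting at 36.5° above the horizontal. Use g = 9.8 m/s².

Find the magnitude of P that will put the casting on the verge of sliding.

N = m g − P sin α (the pull lifts the casting).
At impending slip, P cos α = μ_s N = μ_s (m g − P sin α).
Solving: P (cos α + μ_s sin α) = μ_s m g → P = 0.27×872/(cos 36.5° + 0.27 sin 36.5°) = 235/0.9645 = 244 N.

P ≈ 244 N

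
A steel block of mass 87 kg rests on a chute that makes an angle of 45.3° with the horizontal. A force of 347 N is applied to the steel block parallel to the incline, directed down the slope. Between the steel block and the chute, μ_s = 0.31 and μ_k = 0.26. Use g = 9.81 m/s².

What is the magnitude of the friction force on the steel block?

f ≈ 156 N (up the incline)

Perpendicular to the surface, N = m g cos θ = 87·9.81·cos 45.3° = 600.3 N.
The friction needed for equilibrium is m g sin θ + P = 606.6 + 347 = 953.6 N, measured positive up-slope.
Static friction can supply at most μ_s N = 186.1 N.
Since |953.6| > 186.1 N, static friction cannot hold it; the steel block slides down the incline and kinetic friction applies: f = μ_k N = 0.26 × 600.3 = 156 N.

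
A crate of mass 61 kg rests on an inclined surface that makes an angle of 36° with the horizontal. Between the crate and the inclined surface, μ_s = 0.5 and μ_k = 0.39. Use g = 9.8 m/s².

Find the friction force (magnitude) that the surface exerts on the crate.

Normal force: N = m g cos θ = 61 × 9.8 × cos 36° = 483.6 N.
For equilibrium along the incline, friction must balance the weight component: f = m g sin θ = 351.4 N up the slope.
Maximum static friction available: μ_s N = 0.5 × 483.6 = 241.8 N.
|351.4| exceeds 241.8 N, so the crate slips down-slope; friction is kinetic, f = μ_k N = 0.39×483.6 = 189 N.

f ≈ 189 N (up the incline)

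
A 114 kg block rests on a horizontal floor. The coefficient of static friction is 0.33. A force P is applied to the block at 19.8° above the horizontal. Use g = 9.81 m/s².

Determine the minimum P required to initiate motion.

P ≈ 351 N

N = m g − P sin α (the pull lifts the block).
At impending slip, P cos α = μ_s N = μ_s (m g − P sin α).
Solving: P (cos α + μ_s sin α) = μ_s m g → P = 0.33×1120/(cos 19.8° + 0.33 sin 19.8°) = 369/1.053 = 351 N.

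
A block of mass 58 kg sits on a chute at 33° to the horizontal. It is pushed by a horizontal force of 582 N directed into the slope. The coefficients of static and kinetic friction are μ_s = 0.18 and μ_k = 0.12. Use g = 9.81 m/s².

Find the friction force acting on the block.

Resolve perpendicular to the incline: N = m g cos θ + P sin θ = 58×9.81×cos 33° + 582×sin 33° = 794.2 N.
Along the incline, the net driving force (taking up-slope positive) is P cos θ − m g sin θ = 488.1 − 309.9 = 178.2 N, so equilibrium requires friction f = -178.2 N (down-slope).
The limit of static friction is μ_s N = 143 N.
The required 178.2 N exceeds the static limit, so the block slides up-slope and f = μ_k N = 0.12×794.2 = 95.3 N.

f ≈ 95.3 N (down the incline)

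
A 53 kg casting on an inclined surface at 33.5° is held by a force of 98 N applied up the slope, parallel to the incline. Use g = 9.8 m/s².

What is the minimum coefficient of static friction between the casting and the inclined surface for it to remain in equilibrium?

N = m g cos θ = 433.1 N.
Friction must make up the shortfall along the incline: f = m g sin θ − P = 286.7 − 98 = 188.7 N.
At the threshold f = μ_s N, so μ_s,min = 188.7/433.1 = 0.436.

μ_s,min ≈ 0.436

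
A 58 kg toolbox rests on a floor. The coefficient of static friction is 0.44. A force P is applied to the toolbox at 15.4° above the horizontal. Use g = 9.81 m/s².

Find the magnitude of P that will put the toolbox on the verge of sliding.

N = m g − P sin α (the pull lifts the toolbox).
At impending slip, P cos α = μ_s N = μ_s (m g − P sin α).
Solving: P (cos α + μ_s sin α) = μ_s m g → P = 0.44×569/(cos 15.4° + 0.44 sin 15.4°) = 250/1.081 = 232 N.

P ≈ 232 N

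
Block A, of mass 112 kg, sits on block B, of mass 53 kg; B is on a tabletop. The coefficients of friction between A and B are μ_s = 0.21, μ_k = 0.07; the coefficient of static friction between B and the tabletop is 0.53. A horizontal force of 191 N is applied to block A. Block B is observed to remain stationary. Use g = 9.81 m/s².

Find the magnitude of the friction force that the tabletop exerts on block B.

The normal force B exerts on A is simply A's weight, N₁ = 1099 N.
Maximum static friction on A from B: μ_s N₁ = 0.21×1099 = 230.7 N.
P = 191 N is within that limit, so A and B move together (both at rest); the A–B friction is simply f₁ = P = 191 N.
B experiences an equal 191 N forward from A (third law). B is in equilibrium, so the floor supplies f₂ = 191 N of static friction (limit μ_s(m_A+m_B)g = 857.9 N, not exceeded).

f ≈ 191 N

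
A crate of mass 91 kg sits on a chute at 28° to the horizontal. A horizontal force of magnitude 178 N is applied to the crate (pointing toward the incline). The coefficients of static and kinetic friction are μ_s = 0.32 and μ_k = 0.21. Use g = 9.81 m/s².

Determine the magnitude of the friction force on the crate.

f ≈ 262 N (up the incline)

Resolve perpendicular to the incline: N = m g cos θ + P sin θ = 91×9.81×cos 28° + 178×sin 28° = 871.8 N.
Parallel to the incline: P cos θ − m g sin θ = 157.2 − 419.1 = -261.9 N; the friction needed to balance this is 261.9 N acting up the slope.
Maximum static friction: μ_s N = 0.32 × 871.8 = 279 N.
|f_req| = 261.9 ≤ 279 N → the crate is in equilibrium; friction equals the required value.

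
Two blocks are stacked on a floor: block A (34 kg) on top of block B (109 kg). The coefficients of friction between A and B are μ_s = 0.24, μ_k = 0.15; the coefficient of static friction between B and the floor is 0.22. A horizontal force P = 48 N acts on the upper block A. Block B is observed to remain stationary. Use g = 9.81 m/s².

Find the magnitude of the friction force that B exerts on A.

Between the blocks, N₁ = m_A g = 333.5 N.
So the A–B interface can sustain at most μ_s N₁ = 80.05 N of static friction.
P = 48 N is within that limit, so A and B move together (both at rest); the A–B friction is simply f₁ = P = 48 N.
By Newton's third law B feels 48 N forward from A. With B stationary, the floor's static friction on B balances it: f₂ = 48 N (well within μ_s(m_A+m_B)g = 308.6 N).

f ≈ 48 N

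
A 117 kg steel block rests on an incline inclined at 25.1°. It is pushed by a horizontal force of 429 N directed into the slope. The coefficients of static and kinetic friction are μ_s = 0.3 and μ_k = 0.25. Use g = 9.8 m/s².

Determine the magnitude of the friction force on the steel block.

Resolve perpendicular to the incline: N = m g cos θ + P sin θ = 117×9.8×cos 25.1° + 429×sin 25.1° = 1220 N.
Parallel to the incline: P cos θ − m g sin θ = 388.5 − 486.4 = -97.9 N; the friction needed to balance this is 97.9 N acting up the slope.
Maximum static friction: μ_s N = 0.3 × 1220 = 366.1 N.
Since 97.9 N is within the 366.1 N limit, the steel block stays put and friction is exactly 97.9 N.

f ≈ 97.9 N (up the incline)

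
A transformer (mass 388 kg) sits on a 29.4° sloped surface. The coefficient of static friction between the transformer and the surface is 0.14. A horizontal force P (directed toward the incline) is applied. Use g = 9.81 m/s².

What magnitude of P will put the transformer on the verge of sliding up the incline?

At impending motion up the slope, friction acts down-slope at its limit: f = μ_s N.
Perpendicular to the incline: N = m g cos θ + P sin θ.
Along the incline: P cos θ = m g sin θ + μ_s N = m g sin θ + μ_s (m g cos θ + P sin θ).
Solving, P (cos θ − μ_s sin θ) = m g (sin θ + μ_s cos θ), so P = 388×9.81×(sin 29.4° + 0.14 cos 29.4°)/(cos 29.4° − 0.14 sin 29.4°) = 3810×0.6129/0.8025 = 2910 N.

P ≈ 2910 N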